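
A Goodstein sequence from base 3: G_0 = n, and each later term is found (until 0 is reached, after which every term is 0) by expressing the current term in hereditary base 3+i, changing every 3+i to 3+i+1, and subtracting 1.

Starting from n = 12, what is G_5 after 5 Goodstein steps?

63

G_0=12  [base 3] 3^2 + 3  →[3↦4]→  4^2 + 4 = 20  −1 ⇒ G_1=19
G_1=19  [base 4] 4^2 + 3  →[4↦5]→  5^2 + 3 = 28  −1 ⇒ G_2=27
G_2=27  [base 5] 5^2 + 2  →[5↦6]→  6^2 + 2 = 38  −1 ⇒ G_3=37
G_3=37  [base 6] 6^2 + 1  →[6↦7]→  7^2 + 1 = 50  −1 ⇒ G_4=49
G_4=49  [base 7] 7^2  →[7↦8]→  8^2 = 64  −1 ⇒ G_5=63
G_5=63  [base 8] 7·8 + 7  →[8↦9]→  7·9 + 7 = 70  −1 ⇒ G_6=69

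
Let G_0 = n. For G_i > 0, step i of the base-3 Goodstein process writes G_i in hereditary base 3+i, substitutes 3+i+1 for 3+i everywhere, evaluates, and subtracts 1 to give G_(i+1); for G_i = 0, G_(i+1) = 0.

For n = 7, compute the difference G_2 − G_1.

1

step 0: 7 = 2·3 + 1; sub 4 for 3: 2·4 + 1; = 9; G_1 = 9−1 = 8
step 1: 8 = 2·4; sub 5 for 4: 2·5; = 10; G_2 = 10−1 = 9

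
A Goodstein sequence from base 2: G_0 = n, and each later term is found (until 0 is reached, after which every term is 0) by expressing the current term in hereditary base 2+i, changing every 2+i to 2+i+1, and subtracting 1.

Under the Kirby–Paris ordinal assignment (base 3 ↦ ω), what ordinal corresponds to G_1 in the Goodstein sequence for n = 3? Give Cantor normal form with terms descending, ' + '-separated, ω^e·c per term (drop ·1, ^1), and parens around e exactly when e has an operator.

base 2: 3 = 2 + 1; at 3: 3 + 1 = 4; next = 3
base 3: 3 = 3; at 4: 4 = 4; next = 3

ω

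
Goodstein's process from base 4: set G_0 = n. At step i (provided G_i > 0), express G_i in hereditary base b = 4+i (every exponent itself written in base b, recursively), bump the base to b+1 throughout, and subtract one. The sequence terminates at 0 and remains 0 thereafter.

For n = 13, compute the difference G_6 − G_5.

step 0: 13 = 3·4 + 1; sub 5 for 4: 3·5 + 1; = 16; G_1 = 16−1 = 15
step 1: 15 = 3·5; sub 6 for 5: 3·6; = 18; G_2 = 18−1 = 17
step 2: 17 = 2·6 + 5; sub 7 for 6: 2·7 + 5; = 19; G_3 = 19−1 = 18
step 3: 18 = 2·7 + 4; sub 8 for 7: 2·8 + 4; = 20; G_4 = 20−1 = 19
step 4: 19 = 2·8 + 3; sub 9 for 8: 2·9 + 3; = 21; G_5 = 21−1 = 20
step 5: 20 = 2·9 + 2; sub 10 for 9: 2·10 + 2; = 22; G_6 = 22−1 = 21

1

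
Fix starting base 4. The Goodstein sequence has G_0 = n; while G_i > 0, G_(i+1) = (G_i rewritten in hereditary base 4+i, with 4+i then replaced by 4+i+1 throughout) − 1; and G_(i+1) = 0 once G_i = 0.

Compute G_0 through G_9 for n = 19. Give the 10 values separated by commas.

(0) 19|_4 = 4^2 + 3 ↦ 5^2 + 3|_5 = 28 ⇒ 27
(1) 27|_5 = 5^2 + 2 ↦ 6^2 + 2|_6 = 38 ⇒ 37
(2) 37|_6 = 6^2 + 1 ↦ 7^2 + 1|_7 = 50 ⇒ 49
(3) 49|_7 = 7^2 ↦ 8^2|_8 = 64 ⇒ 63
(4) 63|_8 = 7·8 + 7 ↦ 7·9 + 7|_9 = 70 ⇒ 69
(5) 69|_9 = 7·9 + 6 ↦ 7·10 + 6|_10 = 76 ⇒ 75
(6) 75|_10 = 7·10 + 5 ↦ 7·11 + 5|_11 = 82 ⇒ 81
(7) 81|_11 = 7·11 + 4 ↦ 7·12 + 4|_12 = 88 ⇒ 87
(8) 87|_12 = 7·12 + 3 ↦ 7·13 + 3|_13 = 94 ⇒ 93

19, 27, 37, 49, 63, 69, 75, 81, 87, 93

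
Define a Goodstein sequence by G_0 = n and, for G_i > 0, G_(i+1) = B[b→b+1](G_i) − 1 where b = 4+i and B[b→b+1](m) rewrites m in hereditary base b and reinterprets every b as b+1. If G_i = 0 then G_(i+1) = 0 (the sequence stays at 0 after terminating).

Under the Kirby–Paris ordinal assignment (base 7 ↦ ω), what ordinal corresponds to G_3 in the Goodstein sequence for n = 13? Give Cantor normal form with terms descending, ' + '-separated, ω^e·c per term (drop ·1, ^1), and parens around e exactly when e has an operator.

ω·2 + 4

[0] 13 ≡ 3·4 + 1 (base 4). Lift 5: 16. −1: 15.
[1] 15 ≡ 3·5 (base 5). Lift 6: 18. −1: 17.
[2] 17 ≡ 2·6 + 5 (base 6). Lift 7: 19. −1: 18.
[3] 18 ≡ 2·7 + 4 (base 7). Lift 8: 20. −1: 19.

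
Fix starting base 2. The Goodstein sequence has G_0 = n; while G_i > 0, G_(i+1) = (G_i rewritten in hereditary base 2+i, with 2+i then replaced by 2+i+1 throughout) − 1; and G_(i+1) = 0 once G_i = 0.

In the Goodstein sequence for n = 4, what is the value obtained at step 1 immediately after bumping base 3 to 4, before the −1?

42

base 2: 4 = 2^2; at 3: 3^3 = 27; next = 26
base 3: 26 = 2·3^2 + 2·3 + 2; at 4: 2·4^2 + 2·4 + 2 = 42; next = 41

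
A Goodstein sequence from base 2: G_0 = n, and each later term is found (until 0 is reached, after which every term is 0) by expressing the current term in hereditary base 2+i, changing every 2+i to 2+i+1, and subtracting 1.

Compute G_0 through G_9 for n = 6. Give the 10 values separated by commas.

6, 29, 257, 3125, 46655, 98039, 187243, 332147, 555551, 885775

base 2: 6 = 2^2 + 2; at 3: 3^3 + 3 = 30; next = 29
base 3: 29 = 3^3 + 2; at 4: 4^4 + 2 = 258; next = 257
base 4: 257 = 4^4 + 1; at 5: 5^5 + 1 = 3126; next = 3125
base 5: 3125 = 5^5; at 6: 6^6 = 46656; next = 46655
base 6: 46655 = 5·6^5 + 5·6^4 + 5·6^3 + 5·6^2 + 5·6 + 5; at 7: 5·7^5 + 5·7^4 + 5·7^3 + 5·7^2 + 5·7 + 5 = 98040; next = 98039
base 7: 98039 = 5·7^5 + 5·7^4 + 5·7^3 + 5·7^2 + 5·7 + 4; at 8: 5·8^5 + 5·8^4 + 5·8^3 + 5·8^2 + 5·8 + 4 = 187244; next = 187243
base 8: 187243 = 5·8^5 + 5·8^4 + 5·8^3 + 5·8^2 + 5·8 + 3; at 9: 5·9^5 + 5·9^4 + 5·9^3 + 5·9^2 + 5·9 + 3 = 332148; next = 332147
base 9: 332147 = 5·9^5 + 5·9^4 + 5·9^3 + 5·9^2 + 5·9 + 2; at 10: 5·10^5 + 5·10^4 + 5·10^3 + 5·10^2 + 5·10 + 2 = 555552; next = 555551
base 10: 555551 = 5·10^5 + 5·10^4 + 5·10^3 + 5·10^2 + 5·10 + 1; at 11: 5·11^5 + 5·11^4 + 5·11^3 + 5·11^2 + 5·11 + 1 = 885776; next = 885775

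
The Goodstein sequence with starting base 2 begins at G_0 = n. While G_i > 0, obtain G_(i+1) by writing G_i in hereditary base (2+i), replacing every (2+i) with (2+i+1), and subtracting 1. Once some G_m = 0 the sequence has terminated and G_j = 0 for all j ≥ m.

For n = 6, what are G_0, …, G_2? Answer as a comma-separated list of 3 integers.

6, 29, 257

(0) 6|_2 = 2^2 + 2 ↦ 3^3 + 3|_3 = 30 ⇒ 29
(1) 29|_3 = 3^3 + 2 ↦ 4^4 + 2|_4 = 258 ⇒ 257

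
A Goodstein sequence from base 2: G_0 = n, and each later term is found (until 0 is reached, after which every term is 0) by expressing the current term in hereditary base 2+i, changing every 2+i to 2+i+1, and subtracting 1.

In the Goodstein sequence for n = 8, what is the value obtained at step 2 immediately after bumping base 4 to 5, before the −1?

6311

[0] 8 ≡ 2^(2 + 1) (base 2). Lift 3: 81. −1: 80.
[1] 80 ≡ 2·3^3 + 2·3^2 + 2·3 + 2 (base 3). Lift 4: 554. −1: 553.
[2] 553 ≡ 2·4^4 + 2·4^2 + 2·4 + 1 (base 4). Lift 5: 6311. −1: 6310.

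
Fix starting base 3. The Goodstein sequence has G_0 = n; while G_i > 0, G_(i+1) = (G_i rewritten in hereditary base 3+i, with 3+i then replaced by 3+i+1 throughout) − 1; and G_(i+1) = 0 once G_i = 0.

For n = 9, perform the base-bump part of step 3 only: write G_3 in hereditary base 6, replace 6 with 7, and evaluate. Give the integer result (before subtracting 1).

22

(0) 9|_3 = 3^2 ↦ 4^2|_4 = 16 ⇒ 15
(1) 15|_4 = 3·4 + 3 ↦ 3·5 + 3|_5 = 18 ⇒ 17
(2) 17|_5 = 3·5 + 2 ↦ 3·6 + 2|_6 = 20 ⇒ 19
(3) 19|_6 = 3·6 + 1 ↦ 3·7 + 1|_7 = 22 ⇒ 21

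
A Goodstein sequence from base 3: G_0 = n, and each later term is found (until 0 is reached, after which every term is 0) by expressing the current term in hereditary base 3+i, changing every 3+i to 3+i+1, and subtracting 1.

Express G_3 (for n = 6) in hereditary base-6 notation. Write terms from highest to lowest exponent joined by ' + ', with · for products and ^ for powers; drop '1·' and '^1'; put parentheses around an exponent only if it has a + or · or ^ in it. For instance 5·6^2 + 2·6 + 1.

(0) 6|_3 = 2·3 ↦ 2·4|_4 = 8 ⇒ 7
(1) 7|_4 = 4 + 3 ↦ 5 + 3|_5 = 8 ⇒ 7
(2) 7|_5 = 5 + 2 ↦ 6 + 2|_6 = 8 ⇒ 7
(3) 7|_6 = 6 + 1 ↦ 7 + 1|_7 = 8 ⇒ 7

6 + 1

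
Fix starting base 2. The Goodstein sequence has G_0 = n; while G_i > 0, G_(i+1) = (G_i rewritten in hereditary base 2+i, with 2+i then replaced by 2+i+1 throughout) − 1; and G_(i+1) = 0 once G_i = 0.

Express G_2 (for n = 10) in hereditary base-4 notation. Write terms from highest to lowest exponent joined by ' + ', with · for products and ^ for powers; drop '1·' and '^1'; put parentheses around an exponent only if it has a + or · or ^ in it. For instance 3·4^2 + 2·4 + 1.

4^(4 + 1) + 1

base 2: 10 = 2^(2 + 1) + 2; at 3: 3^(3 + 1) + 3 = 84; next = 83
base 3: 83 = 3^(3 + 1) + 2; at 4: 4^(4 + 1) + 2 = 1026; next = 1025
base 4: 1025 = 4^(4 + 1) + 1; at 5: 5^(5 + 1) + 1 = 15626; next = 15625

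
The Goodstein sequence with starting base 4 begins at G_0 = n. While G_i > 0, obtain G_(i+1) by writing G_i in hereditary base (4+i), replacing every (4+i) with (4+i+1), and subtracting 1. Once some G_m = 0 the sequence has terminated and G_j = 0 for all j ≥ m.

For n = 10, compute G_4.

13

[0] 10 ≡ 2·4 + 2 (base 4). Lift 5: 12. −1: 11.
[1] 11 ≡ 2·5 + 1 (base 5). Lift 6: 13. −1: 12.
[2] 12 ≡ 2·6 (base 6). Lift 7: 14. −1: 13.
[3] 13 ≡ 7 + 6 (base 7). Lift 8: 14. −1: 13.
[4] 13 ≡ 8 + 5 (base 8). Lift 9: 14. −1: 13.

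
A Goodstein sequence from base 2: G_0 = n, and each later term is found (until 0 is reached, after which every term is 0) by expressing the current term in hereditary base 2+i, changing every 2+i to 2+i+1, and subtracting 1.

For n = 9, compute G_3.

G_0=9  [base 2] 2^(2 + 1) + 1  →[2↦3]→  3^(3 + 1) + 1 = 82  −1 ⇒ G_1=81
G_1=81  [base 3] 3^(3 + 1)  →[3↦4]→  4^(4 + 1) = 1024  −1 ⇒ G_2=1023
G_2=1023  [base 4] 3·4^4 + 3·4^3 + 3·4^2 + 3·4 + 3  →[4↦5]→  3·5^5 + 3·5^3 + 3·5^2 + 3·5 + 3 = 9843  −1 ⇒ G_3=9842
G_3=9842  [base 5] 3·5^5 + 3·5^3 + 3·5^2 + 3·5 + 2  →[5↦6]→  3·6^6 + 3·6^3 + 3·6^2 + 3·6 + 2 = 140744  −1 ⇒ G_4=140743

9842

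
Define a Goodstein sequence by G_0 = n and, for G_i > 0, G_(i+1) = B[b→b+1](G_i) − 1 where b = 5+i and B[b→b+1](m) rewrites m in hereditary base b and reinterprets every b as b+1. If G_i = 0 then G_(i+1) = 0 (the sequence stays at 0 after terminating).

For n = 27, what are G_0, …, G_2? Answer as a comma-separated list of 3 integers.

(0) 27|_5 = 5^2 + 2 ↦ 6^2 + 2|_6 = 38 ⇒ 37
(1) 37|_6 = 6^2 + 1 ↦ 7^2 + 1|_7 = 50 ⇒ 49

27, 37, 49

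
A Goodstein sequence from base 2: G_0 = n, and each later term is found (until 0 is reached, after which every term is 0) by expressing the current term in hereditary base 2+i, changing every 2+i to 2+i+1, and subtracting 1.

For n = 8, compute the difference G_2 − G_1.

G_0 = 8. HB_2(8) = 2^(2 + 1). Bump = 81. G_1 = 80.
G_1 = 80. HB_3(80) = 2·3^3 + 2·3^2 + 2·3 + 2. Bump = 554. G_2 = 553.

473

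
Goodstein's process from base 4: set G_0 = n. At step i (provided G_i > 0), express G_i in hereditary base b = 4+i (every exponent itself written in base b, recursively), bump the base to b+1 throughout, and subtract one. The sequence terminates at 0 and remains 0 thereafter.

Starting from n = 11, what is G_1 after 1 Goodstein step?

12

base 4: 11 = 2·4 + 3; at 5: 2·5 + 3 = 13; next = 12
base 5: 12 = 2·5 + 2; at 6: 2·6 + 2 = 14; next = 13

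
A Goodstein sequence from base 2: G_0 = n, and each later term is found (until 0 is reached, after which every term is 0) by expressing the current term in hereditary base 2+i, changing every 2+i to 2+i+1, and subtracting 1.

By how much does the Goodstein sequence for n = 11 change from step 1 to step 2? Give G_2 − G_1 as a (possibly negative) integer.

943

G_0=11  [base 2] 2^(2 + 1) + 2 + 1  →[2↦3]→  3^(3 + 1) + 3 + 1 = 85  −1 ⇒ G_1=84
G_1=84  [base 3] 3^(3 + 1) + 3  →[3↦4]→  4^(4 + 1) + 4 = 1028  −1 ⇒ G_2=1027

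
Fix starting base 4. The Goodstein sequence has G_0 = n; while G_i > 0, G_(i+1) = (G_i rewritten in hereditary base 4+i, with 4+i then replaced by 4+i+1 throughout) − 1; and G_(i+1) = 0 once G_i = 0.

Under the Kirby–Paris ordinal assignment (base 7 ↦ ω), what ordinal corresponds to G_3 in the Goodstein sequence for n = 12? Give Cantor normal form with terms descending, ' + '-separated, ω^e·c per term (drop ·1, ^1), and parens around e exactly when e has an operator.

ω·2 + 2

12 —HB4→ 3·4 —bump→ 3·5 = 15 —(−1)→ 14
14 —HB5→ 2·5 + 4 —bump→ 2·6 + 4 = 16 —(−1)→ 15
15 —HB6→ 2·6 + 3 —bump→ 2·7 + 3 = 17 —(−1)→ 16
16 —HB7→ 2·7 + 2 —bump→ 2·8 + 2 = 18 —(−1)→ 17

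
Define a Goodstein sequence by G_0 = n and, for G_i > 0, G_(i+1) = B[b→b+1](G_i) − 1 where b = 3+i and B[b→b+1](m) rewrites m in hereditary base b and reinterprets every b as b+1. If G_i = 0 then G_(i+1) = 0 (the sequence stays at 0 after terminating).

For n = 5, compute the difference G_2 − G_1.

base 3: 5 = 3 + 2; at 4: 4 + 2 = 6; next = 5
base 4: 5 = 4 + 1; at 5: 5 + 1 = 6; next = 5

0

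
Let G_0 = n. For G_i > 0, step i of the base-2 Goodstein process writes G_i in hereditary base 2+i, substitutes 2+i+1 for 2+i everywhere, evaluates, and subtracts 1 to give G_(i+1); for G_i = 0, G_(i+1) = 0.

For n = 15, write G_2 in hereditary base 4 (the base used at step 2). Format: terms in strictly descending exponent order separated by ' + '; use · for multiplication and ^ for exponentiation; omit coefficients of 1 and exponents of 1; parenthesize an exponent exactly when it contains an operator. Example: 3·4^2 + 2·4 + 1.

4^(4 + 1) + 4^4 + 3

i=0: 15 = 2^(2 + 1) + 2^2 + 2 + 1 (b=2); 2→3: 3^(3 + 1) + 3^3 + 3 + 1 = 112; 112−1 = 111
i=1: 111 = 3^(3 + 1) + 3^3 + 3 (b=3); 3→4: 4^(4 + 1) + 4^4 + 4 = 1284; 1284−1 = 1283
i=2: 1283 = 4^(4 + 1) + 4^4 + 3 (b=4); 4→5: 5^(5 + 1) + 5^5 + 3 = 18753; 18753−1 = 18752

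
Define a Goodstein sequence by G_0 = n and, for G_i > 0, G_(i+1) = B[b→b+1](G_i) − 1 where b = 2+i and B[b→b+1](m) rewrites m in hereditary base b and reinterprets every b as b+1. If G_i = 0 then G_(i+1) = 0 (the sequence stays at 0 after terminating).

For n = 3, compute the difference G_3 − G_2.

G_0 = 3. HB_2(3) = 2 + 1. Bump = 4. G_1 = 3.
G_1 = 3. HB_3(3) = 3. Bump = 4. G_2 = 3.
G_2 = 3. HB_4(3) = 3. Bump = 3. G_3 = 2.

-1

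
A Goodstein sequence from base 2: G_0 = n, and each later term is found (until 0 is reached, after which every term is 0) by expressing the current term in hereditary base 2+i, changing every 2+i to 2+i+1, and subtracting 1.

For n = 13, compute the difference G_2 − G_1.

1171

base 2: 13 = 2^(2 + 1) + 2^2 + 1; at 3: 3^(3 + 1) + 3^3 + 1 = 109; next = 108
base 3: 108 = 3^(3 + 1) + 3^3; at 4: 4^(4 + 1) + 4^4 = 1280; next = 1279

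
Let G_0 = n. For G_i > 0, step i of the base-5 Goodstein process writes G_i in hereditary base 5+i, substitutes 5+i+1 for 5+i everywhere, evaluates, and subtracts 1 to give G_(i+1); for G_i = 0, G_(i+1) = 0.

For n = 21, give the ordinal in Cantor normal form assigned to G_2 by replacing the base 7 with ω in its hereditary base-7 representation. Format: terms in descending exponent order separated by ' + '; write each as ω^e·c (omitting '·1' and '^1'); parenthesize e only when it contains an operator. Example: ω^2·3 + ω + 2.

base 5: 21 = 4·5 + 1; at 6: 4·6 + 1 = 25; next = 24
base 6: 24 = 4·6; at 7: 4·7 = 28; next = 27
base 7: 27 = 3·7 + 6; at 8: 3·8 + 6 = 30; next = 29

ω·3 + 6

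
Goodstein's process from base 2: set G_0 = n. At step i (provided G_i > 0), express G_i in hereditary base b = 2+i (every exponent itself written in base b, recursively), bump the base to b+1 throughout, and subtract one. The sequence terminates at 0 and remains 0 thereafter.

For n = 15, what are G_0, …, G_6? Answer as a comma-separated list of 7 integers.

15, 111, 1283, 18752, 326593, 6588344, 150994943

G_0=15  [base 2] 2^(2 + 1) + 2^2 + 2 + 1  →[2↦3]→  3^(3 + 1) + 3^3 + 3 + 1 = 112  −1 ⇒ G_1=111
G_1=111  [base 3] 3^(3 + 1) + 3^3 + 3  →[3↦4]→  4^(4 + 1) + 4^4 + 4 = 1284  −1 ⇒ G_2=1283
G_2=1283  [base 4] 4^(4 + 1) + 4^4 + 3  →[4↦5]→  5^(5 + 1) + 5^5 + 3 = 18753  −1 ⇒ G_3=18752
G_3=18752  [base 5] 5^(5 + 1) + 5^5 + 2  →[5↦6]→  6^(6 + 1) + 6^6 + 2 = 326594  −1 ⇒ G_4=326593
G_4=326593  [base 6] 6^(6 + 1) + 6^6 + 1  →[6↦7]→  7^(7 + 1) + 7^7 + 1 = 6588345  −1 ⇒ G_5=6588344
G_5=6588344  [base 7] 7^(7 + 1) + 7^7  →[7↦8]→  8^(8 + 1) + 8^8 = 150994944  −1 ⇒ G_6=150994943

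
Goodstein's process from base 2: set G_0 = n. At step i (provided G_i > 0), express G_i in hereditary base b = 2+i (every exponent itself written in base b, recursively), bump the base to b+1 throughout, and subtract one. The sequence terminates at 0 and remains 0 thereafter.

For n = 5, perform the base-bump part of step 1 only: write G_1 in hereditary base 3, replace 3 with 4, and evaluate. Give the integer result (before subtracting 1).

256

[0] 5 ≡ 2^2 + 1 (base 2). Lift 3: 28. −1: 27.
[1] 27 ≡ 3^3 (base 3). Lift 4: 256. −1: 255.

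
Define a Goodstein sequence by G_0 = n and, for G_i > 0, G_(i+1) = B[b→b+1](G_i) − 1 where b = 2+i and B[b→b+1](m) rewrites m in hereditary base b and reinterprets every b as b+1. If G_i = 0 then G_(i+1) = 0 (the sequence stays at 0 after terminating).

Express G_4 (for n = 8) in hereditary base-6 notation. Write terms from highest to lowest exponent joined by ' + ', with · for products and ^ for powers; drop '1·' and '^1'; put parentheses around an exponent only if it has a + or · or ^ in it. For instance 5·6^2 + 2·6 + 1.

i=0: 8 = 2^(2 + 1) (b=2); 2→3: 3^(3 + 1) = 81; 81−1 = 80
i=1: 80 = 2·3^3 + 2·3^2 + 2·3 + 2 (b=3); 3→4: 2·4^4 + 2·4^2 + 2·4 + 2 = 554; 554−1 = 553
i=2: 553 = 2·4^4 + 2·4^2 + 2·4 + 1 (b=4); 4→5: 2·5^5 + 2·5^2 + 2·5 + 1 = 6311; 6311−1 = 6310
i=3: 6310 = 2·5^5 + 2·5^2 + 2·5 (b=5); 5→6: 2·6^6 + 2·6^2 + 2·6 = 93396; 93396−1 = 93395
i=4: 93395 = 2·6^6 + 2·6^2 + 6 + 5 (b=6); 6→7: 2·7^7 + 2·7^2 + 7 + 5 = 1647196; 1647196−1 = 1647195

2·6^6 + 2·6^2 + 6 + 5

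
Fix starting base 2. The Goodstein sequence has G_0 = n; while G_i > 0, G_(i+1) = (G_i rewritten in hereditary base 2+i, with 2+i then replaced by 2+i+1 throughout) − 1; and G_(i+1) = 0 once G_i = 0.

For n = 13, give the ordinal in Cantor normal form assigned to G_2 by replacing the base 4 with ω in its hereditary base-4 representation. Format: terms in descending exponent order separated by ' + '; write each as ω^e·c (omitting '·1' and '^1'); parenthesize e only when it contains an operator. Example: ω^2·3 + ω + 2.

G_0 = 13. HB_2(13) = 2^(2 + 1) + 2^2 + 1. Bump = 109. G_1 = 108.
G_1 = 108. HB_3(108) = 3^(3 + 1) + 3^3. Bump = 1280. G_2 = 1279.
G_2 = 1279. HB_4(1279) = 4^(4 + 1) + 3·4^3 + 3·4^2 + 3·4 + 3. Bump = 16093. G_3 = 16092.

ω^(ω + 1) + ω^3·3 + ω^2·3 + ω·3 + 3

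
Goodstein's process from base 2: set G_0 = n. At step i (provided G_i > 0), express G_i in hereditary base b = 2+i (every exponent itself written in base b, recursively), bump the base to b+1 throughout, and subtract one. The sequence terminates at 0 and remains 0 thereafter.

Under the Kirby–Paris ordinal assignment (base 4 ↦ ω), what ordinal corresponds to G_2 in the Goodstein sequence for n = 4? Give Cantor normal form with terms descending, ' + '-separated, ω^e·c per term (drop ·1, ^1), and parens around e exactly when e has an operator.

base 2: 4 = 2^2; at 3: 3^3 = 27; next = 26
base 3: 26 = 2·3^2 + 2·3 + 2; at 4: 2·4^2 + 2·4 + 2 = 42; next = 41

ω^2·2 + ω·2 + 1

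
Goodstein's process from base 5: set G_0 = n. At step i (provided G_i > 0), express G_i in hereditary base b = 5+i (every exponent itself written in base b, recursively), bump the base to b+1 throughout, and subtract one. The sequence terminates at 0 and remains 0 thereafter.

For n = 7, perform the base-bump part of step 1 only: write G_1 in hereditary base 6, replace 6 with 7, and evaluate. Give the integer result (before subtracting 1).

base 5: 7 = 5 + 2; at 6: 6 + 2 = 8; next = 7
base 6: 7 = 6 + 1; at 7: 7 + 1 = 8; next = 7

8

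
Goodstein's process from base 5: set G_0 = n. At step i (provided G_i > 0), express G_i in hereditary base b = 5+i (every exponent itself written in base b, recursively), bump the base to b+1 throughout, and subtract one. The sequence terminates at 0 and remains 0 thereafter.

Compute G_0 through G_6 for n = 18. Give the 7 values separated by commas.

18, 20, 22, 24, 26, 27, 28

i=0: 18 = 3·5 + 3 (b=5); 5→6: 3·6 + 3 = 21; 21−1 = 20
i=1: 20 = 3·6 + 2 (b=6); 6→7: 3·7 + 2 = 23; 23−1 = 22
i=2: 22 = 3·7 + 1 (b=7); 7→8: 3·8 + 1 = 25; 25−1 = 24
i=3: 24 = 3·8 (b=8); 8→9: 3·9 = 27; 27−1 = 26
i=4: 26 = 2·9 + 8 (b=9); 9→10: 2·10 + 8 = 28; 28−1 = 27
i=5: 27 = 2·10 + 7 (b=10); 10→11: 2·11 + 7 = 29; 29−1 = 28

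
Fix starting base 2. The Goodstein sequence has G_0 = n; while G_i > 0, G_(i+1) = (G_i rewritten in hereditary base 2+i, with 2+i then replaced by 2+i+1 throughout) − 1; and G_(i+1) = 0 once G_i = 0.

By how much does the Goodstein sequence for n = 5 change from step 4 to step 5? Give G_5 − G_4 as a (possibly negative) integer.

422

5 —HB2→ 2^2 + 1 —bump→ 3^3 + 1 = 28 —(−1)→ 27
27 —HB3→ 3^3 —bump→ 4^4 = 256 —(−1)→ 255
255 —HB4→ 3·4^3 + 3·4^2 + 3·4 + 3 —bump→ 3·5^3 + 3·5^2 + 3·5 + 3 = 468 —(−1)→ 467
467 —HB5→ 3·5^3 + 3·5^2 + 3·5 + 2 —bump→ 3·6^3 + 3·6^2 + 3·6 + 2 = 776 —(−1)→ 775
775 —HB6→ 3·6^3 + 3·6^2 + 3·6 + 1 —bump→ 3·7^3 + 3·7^2 + 3·7 + 1 = 1198 —(−1)→ 1197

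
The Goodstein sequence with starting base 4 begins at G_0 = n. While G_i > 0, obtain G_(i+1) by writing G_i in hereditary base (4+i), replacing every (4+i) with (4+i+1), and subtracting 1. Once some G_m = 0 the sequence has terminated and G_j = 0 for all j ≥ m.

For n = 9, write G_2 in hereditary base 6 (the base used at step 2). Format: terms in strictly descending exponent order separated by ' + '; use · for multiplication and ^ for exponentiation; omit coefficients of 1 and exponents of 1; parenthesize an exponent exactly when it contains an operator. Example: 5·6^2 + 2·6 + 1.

G_0=9  [base 4] 2·4 + 1  →[4↦5]→  2·5 + 1 = 11  −1 ⇒ G_1=10
G_1=10  [base 5] 2·5  →[5↦6]→  2·6 = 12  −1 ⇒ G_2=11

6 + 5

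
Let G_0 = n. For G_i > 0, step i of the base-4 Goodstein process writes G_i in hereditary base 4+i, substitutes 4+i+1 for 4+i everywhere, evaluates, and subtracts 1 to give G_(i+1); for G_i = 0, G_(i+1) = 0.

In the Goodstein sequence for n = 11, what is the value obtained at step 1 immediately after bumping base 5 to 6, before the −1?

14

i=0: 11 = 2·4 + 3 (b=4); 4→5: 2·5 + 3 = 13; 13−1 = 12
i=1: 12 = 2·5 + 2 (b=5); 5→6: 2·6 + 2 = 14; 14−1 = 13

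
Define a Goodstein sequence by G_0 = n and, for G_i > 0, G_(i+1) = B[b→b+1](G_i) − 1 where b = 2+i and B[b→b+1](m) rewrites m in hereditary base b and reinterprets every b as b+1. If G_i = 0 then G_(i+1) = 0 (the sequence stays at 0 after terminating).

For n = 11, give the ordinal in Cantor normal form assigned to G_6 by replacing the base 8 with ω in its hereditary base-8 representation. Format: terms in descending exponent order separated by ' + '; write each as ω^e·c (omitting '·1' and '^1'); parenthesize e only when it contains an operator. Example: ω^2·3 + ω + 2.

base 2: 11 = 2^(2 + 1) + 2 + 1; at 3: 3^(3 + 1) + 3 + 1 = 85; next = 84
base 3: 84 = 3^(3 + 1) + 3; at 4: 4^(4 + 1) + 4 = 1028; next = 1027
base 4: 1027 = 4^(4 + 1) + 3; at 5: 5^(5 + 1) + 3 = 15628; next = 15627
base 5: 15627 = 5^(5 + 1) + 2; at 6: 6^(6 + 1) + 2 = 279938; next = 279937
base 6: 279937 = 6^(6 + 1) + 1; at 7: 7^(7 + 1) + 1 = 5764802; next = 5764801
base 7: 5764801 = 7^(7 + 1); at 8: 8^(8 + 1) = 134217728; next = 134217727
base 8: 134217727 = 7·8^8 + 7·8^7 + 7·8^6 + 7·8^5 + 7·8^4 + 7·8^3 + 7·8^2 + 7·8 + 7; at 9: 7·9^9 + 7·9^7 + 7·9^6 + 7·9^5 + 7·9^4 + 7·9^3 + 7·9^2 + 7·9 + 7 = 2749609303; next = 2749609302

ω^ω·7 + ω^7·7 + ω^6·7 + ω^5·7 + ω^4·7 + ω^3·7 + ω^2·7 + ω·7 + 7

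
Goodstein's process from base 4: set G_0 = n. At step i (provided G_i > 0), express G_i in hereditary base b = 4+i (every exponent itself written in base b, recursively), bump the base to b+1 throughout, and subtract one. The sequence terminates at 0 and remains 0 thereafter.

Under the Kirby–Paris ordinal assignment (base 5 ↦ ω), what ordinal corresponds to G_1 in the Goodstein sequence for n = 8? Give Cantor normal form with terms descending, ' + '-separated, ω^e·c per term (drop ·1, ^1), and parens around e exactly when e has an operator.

step 0: 8 = 2·4; sub 5 for 4: 2·5; = 10; G_1 = 10−1 = 9
step 1: 9 = 5 + 4; sub 6 for 5: 6 + 4; = 10; G_2 = 10−1 = 9

ω + 4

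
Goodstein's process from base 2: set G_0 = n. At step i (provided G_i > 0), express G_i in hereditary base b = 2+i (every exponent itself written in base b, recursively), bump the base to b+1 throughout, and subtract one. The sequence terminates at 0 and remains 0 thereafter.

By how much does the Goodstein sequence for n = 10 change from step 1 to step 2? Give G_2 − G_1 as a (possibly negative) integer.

942

base 2: 10 = 2^(2 + 1) + 2; at 3: 3^(3 + 1) + 3 = 84; next = 83
base 3: 83 = 3^(3 + 1) + 2; at 4: 4^(4 + 1) + 2 = 1026; next = 1025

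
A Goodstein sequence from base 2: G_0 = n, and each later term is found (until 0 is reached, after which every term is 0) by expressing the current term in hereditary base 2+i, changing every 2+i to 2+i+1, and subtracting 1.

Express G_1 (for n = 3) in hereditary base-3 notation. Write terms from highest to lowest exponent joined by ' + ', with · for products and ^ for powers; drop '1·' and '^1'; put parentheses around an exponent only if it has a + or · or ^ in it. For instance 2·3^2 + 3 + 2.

base 2: 3 = 2 + 1; at 3: 3 + 1 = 4; next = 3
base 3: 3 = 3; at 4: 4 = 4; next = 3

3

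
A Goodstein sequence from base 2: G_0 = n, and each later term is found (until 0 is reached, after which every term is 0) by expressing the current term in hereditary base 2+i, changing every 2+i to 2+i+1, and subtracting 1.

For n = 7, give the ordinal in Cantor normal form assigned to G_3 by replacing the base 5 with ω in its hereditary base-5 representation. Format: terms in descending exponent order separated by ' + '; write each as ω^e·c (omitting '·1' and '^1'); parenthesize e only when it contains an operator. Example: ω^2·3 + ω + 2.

ω^ω + 2

G_0=7  [base 2] 2^2 + 2 + 1  →[2↦3]→  3^3 + 3 + 1 = 31  −1 ⇒ G_1=30
G_1=30  [base 3] 3^3 + 3  →[3↦4]→  4^4 + 4 = 260  −1 ⇒ G_2=259
G_2=259  [base 4] 4^4 + 3  →[4↦5]→  5^5 + 3 = 3128  −1 ⇒ G_3=3127
G_3=3127  [base 5] 5^5 + 2  →[5↦6]→  6^6 + 2 = 46658  −1 ⇒ G_4=46657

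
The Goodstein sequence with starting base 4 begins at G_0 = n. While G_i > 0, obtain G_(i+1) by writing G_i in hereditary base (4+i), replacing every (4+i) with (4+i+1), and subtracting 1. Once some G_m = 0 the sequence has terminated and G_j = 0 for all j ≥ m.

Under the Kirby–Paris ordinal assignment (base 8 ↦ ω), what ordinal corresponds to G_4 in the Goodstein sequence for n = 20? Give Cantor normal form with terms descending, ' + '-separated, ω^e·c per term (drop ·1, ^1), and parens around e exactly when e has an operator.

ω^2 + 1

i=0: 20 = 4^2 + 4 (b=4); 4→5: 5^2 + 5 = 30; 30−1 = 29
i=1: 29 = 5^2 + 4 (b=5); 5→6: 6^2 + 4 = 40; 40−1 = 39
i=2: 39 = 6^2 + 3 (b=6); 6→7: 7^2 + 3 = 52; 52−1 = 51
i=3: 51 = 7^2 + 2 (b=7); 7→8: 8^2 + 2 = 66; 66−1 = 65
i=4: 65 = 8^2 + 1 (b=8); 8→9: 9^2 + 1 = 82; 82−1 = 81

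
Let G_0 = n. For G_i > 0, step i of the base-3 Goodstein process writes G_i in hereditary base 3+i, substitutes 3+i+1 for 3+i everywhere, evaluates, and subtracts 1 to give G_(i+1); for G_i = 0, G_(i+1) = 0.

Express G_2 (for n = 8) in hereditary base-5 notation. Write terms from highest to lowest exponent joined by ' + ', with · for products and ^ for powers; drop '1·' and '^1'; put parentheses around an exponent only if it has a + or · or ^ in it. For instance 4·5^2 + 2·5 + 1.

2·5

base 3: 8 = 2·3 + 2; at 4: 2·4 + 2 = 10; next = 9
base 4: 9 = 2·4 + 1; at 5: 2·5 + 1 = 11; next = 10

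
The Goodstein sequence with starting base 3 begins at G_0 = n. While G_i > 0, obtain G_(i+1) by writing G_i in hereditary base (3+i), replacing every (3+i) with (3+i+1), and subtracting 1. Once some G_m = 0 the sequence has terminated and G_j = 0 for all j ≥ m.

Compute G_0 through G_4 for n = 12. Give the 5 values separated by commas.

base 3: 12 = 3^2 + 3; at 4: 4^2 + 4 = 20; next = 19
base 4: 19 = 4^2 + 3; at 5: 5^2 + 3 = 28; next = 27
base 5: 27 = 5^2 + 2; at 6: 6^2 + 2 = 38; next = 37
base 6: 37 = 6^2 + 1; at 7: 7^2 + 1 = 50; next = 49

12, 19, 27, 37, 49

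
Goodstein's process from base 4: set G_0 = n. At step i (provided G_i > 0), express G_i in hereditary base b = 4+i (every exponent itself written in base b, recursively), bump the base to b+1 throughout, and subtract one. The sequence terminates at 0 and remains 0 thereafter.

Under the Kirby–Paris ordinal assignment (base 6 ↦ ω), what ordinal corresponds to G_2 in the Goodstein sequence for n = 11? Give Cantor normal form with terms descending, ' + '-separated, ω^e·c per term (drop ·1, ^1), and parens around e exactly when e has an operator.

[0] 11 ≡ 2·4 + 3 (base 4). Lift 5: 13. −1: 12.
[1] 12 ≡ 2·5 + 2 (base 5). Lift 6: 14. −1: 13.
[2] 13 ≡ 2·6 + 1 (base 6). Lift 7: 15. −1: 14.

ω·2 + 1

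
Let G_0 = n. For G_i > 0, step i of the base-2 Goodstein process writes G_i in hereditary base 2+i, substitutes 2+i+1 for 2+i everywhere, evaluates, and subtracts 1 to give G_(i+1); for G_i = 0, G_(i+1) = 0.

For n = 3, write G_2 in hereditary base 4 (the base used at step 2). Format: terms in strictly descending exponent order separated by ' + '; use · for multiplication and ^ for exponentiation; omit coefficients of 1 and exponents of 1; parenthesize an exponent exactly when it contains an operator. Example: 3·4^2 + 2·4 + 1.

(0) 3|_2 = 2 + 1 ↦ 3 + 1|_3 = 4 ⇒ 3
(1) 3|_3 = 3 ↦ 4|_4 = 4 ⇒ 3
(2) 3|_4 = 3 ↦ 3|_5 = 3 ⇒ 2

3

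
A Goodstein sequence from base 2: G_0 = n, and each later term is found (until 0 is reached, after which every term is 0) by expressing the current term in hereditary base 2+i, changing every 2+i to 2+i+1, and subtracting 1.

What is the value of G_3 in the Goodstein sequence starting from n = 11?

i=0: 11 = 2^(2 + 1) + 2 + 1 (b=2); 2→3: 3^(3 + 1) + 3 + 1 = 85; 85−1 = 84
i=1: 84 = 3^(3 + 1) + 3 (b=3); 3→4: 4^(4 + 1) + 4 = 1028; 1028−1 = 1027
i=2: 1027 = 4^(4 + 1) + 3 (b=4); 4→5: 5^(5 + 1) + 3 = 15628; 15628−1 = 15627
i=3: 15627 = 5^(5 + 1) + 2 (b=5); 5→6: 6^(6 + 1) + 2 = 279938; 279938−1 = 279937

15627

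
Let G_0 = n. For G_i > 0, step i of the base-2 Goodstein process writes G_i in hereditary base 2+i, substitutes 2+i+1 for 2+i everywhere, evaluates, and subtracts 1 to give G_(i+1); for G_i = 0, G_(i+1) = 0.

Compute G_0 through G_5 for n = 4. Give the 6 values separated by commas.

4, 26, 41, 60, 83, 109

G_0 = 4. HB_2(4) = 2^2. Bump = 27. G_1 = 26.
G_1 = 26. HB_3(26) = 2·3^2 + 2·3 + 2. Bump = 42. G_2 = 41.
G_2 = 41. HB_4(41) = 2·4^2 + 2·4 + 1. Bump = 61. G_3 = 60.
G_3 = 60. HB_5(60) = 2·5^2 + 2·5. Bump = 84. G_4 = 83.
G_4 = 83. HB_6(83) = 2·6^2 + 6 + 5. Bump = 110. G_5 = 109.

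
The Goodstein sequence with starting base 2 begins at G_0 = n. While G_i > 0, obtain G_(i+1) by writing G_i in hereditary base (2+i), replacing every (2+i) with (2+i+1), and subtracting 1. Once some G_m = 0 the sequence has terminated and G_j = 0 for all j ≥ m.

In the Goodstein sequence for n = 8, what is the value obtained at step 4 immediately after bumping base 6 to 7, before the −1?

1647196

base 2: 8 = 2^(2 + 1); at 3: 3^(3 + 1) = 81; next = 80
base 3: 80 = 2·3^3 + 2·3^2 + 2·3 + 2; at 4: 2·4^4 + 2·4^2 + 2·4 + 2 = 554; next = 553
base 4: 553 = 2·4^4 + 2·4^2 + 2·4 + 1; at 5: 2·5^5 + 2·5^2 + 2·5 + 1 = 6311; next = 6310
base 5: 6310 = 2·5^5 + 2·5^2 + 2·5; at 6: 2·6^6 + 2·6^2 + 2·6 = 93396; next = 93395
base 6: 93395 = 2·6^6 + 2·6^2 + 6 + 5; at 7: 2·7^7 + 2·7^2 + 7 + 5 = 1647196; next = 1647195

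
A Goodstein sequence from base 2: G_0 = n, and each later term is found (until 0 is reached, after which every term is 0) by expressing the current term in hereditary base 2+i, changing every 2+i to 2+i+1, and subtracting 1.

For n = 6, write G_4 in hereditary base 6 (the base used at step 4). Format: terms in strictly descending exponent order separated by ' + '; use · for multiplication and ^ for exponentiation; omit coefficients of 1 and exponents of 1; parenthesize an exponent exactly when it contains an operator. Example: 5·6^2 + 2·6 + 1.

5·6^5 + 5·6^4 + 5·6^3 + 5·6^2 + 5·6 + 5

(0) 6|_2 = 2^2 + 2 ↦ 3^3 + 3|_3 = 30 ⇒ 29
(1) 29|_3 = 3^3 + 2 ↦ 4^4 + 2|_4 = 258 ⇒ 257
(2) 257|_4 = 4^4 + 1 ↦ 5^5 + 1|_5 = 3126 ⇒ 3125
(3) 3125|_5 = 5^5 ↦ 6^6|_6 = 46656 ⇒ 46655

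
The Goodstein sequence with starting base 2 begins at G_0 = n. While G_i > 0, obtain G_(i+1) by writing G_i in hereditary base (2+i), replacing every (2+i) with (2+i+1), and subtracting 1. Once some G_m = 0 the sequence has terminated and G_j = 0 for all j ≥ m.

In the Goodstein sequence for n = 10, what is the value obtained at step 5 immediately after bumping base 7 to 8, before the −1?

[0] 10 ≡ 2^(2 + 1) + 2 (base 2). Lift 3: 84. −1: 83.
[1] 83 ≡ 3^(3 + 1) + 2 (base 3). Lift 4: 1026. −1: 1025.
[2] 1025 ≡ 4^(4 + 1) + 1 (base 4). Lift 5: 15626. −1: 15625.
[3] 15625 ≡ 5^(5 + 1) (base 5). Lift 6: 279936. −1: 279935.
[4] 279935 ≡ 5·6^6 + 5·6^5 + 5·6^4 + 5·6^3 + 5·6^2 + 5·6 + 5 (base 6). Lift 7: 4215755. −1: 4215754.
[5] 4215754 ≡ 5·7^7 + 5·7^5 + 5·7^4 + 5·7^3 + 5·7^2 + 5·7 + 4 (base 7). Lift 8: 84073324. −1: 84073323.

84073324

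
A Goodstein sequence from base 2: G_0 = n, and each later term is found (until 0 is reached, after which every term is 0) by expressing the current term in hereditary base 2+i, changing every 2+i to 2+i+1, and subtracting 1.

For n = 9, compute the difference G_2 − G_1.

942

G_0 = 9. HB_2(9) = 2^(2 + 1) + 1. Bump = 82. G_1 = 81.
G_1 = 81. HB_3(81) = 3^(3 + 1). Bump = 1024. G_2 = 1023.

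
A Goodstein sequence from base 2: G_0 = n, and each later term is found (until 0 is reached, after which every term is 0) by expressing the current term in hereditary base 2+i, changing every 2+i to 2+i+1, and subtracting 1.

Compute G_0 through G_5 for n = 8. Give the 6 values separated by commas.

8, 80, 553, 6310, 93395, 1647195

8 —HB2→ 2^(2 + 1) —bump→ 3^(3 + 1) = 81 —(−1)→ 80
80 —HB3→ 2·3^3 + 2·3^2 + 2·3 + 2 —bump→ 2·4^4 + 2·4^2 + 2·4 + 2 = 554 —(−1)→ 553
553 —HB4→ 2·4^4 + 2·4^2 + 2·4 + 1 —bump→ 2·5^5 + 2·5^2 + 2·5 + 1 = 6311 —(−1)→ 6310
6310 —HB5→ 2·5^5 + 2·5^2 + 2·5 —bump→ 2·6^6 + 2·6^2 + 2·6 = 93396 —(−1)→ 93395
93395 —HB6→ 2·6^6 + 2·6^2 + 6 + 5 —bump→ 2·7^7 + 2·7^2 + 7 + 5 = 1647196 —(−1)→ 1647195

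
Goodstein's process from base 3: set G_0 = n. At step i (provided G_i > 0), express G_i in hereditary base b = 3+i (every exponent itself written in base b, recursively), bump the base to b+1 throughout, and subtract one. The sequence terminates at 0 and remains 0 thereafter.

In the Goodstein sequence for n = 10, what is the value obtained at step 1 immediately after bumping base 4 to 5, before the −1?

(0) 10|_3 = 3^2 + 1 ↦ 4^2 + 1|_4 = 17 ⇒ 16
(1) 16|_4 = 4^2 ↦ 5^2|_5 = 25 ⇒ 24

25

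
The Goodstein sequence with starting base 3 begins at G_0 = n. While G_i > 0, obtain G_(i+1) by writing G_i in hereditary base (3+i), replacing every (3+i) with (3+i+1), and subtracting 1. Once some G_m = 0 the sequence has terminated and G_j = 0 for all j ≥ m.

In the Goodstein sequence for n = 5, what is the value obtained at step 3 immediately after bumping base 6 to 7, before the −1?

5

(0) 5|_3 = 3 + 2 ↦ 4 + 2|_4 = 6 ⇒ 5
(1) 5|_4 = 4 + 1 ↦ 5 + 1|_5 = 6 ⇒ 5
(2) 5|_5 = 5 ↦ 6|_6 = 6 ⇒ 5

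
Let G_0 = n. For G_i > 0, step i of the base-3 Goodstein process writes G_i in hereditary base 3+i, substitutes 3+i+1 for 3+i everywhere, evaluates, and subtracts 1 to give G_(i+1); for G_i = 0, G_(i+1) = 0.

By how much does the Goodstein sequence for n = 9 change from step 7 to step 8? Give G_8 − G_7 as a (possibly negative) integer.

1

i=0: 9 = 3^2 (b=3); 3→4: 4^2 = 16; 16−1 = 15
i=1: 15 = 3·4 + 3 (b=4); 4→5: 3·5 + 3 = 18; 18−1 = 17
i=2: 17 = 3·5 + 2 (b=5); 5→6: 3·6 + 2 = 20; 20−1 = 19
i=3: 19 = 3·6 + 1 (b=6); 6→7: 3·7 + 1 = 22; 22−1 = 21
i=4: 21 = 3·7 (b=7); 7→8: 3·8 = 24; 24−1 = 23
i=5: 23 = 2·8 + 7 (b=8); 8→9: 2·9 + 7 = 25; 25−1 = 24
i=6: 24 = 2·9 + 6 (b=9); 9→10: 2·10 + 6 = 26; 26−1 = 25
i=7: 25 = 2·10 + 5 (b=10); 10→11: 2·11 + 5 = 27; 27−1 = 26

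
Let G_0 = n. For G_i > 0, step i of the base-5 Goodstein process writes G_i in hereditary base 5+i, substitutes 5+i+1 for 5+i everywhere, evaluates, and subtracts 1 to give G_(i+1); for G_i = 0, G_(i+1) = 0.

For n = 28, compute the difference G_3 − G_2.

G_0 = 28. HB_5(28) = 5^2 + 3. Bump = 39. G_1 = 38.
G_1 = 38. HB_6(38) = 6^2 + 2. Bump = 51. G_2 = 50.
G_2 = 50. HB_7(50) = 7^2 + 1. Bump = 65. G_3 = 64.

14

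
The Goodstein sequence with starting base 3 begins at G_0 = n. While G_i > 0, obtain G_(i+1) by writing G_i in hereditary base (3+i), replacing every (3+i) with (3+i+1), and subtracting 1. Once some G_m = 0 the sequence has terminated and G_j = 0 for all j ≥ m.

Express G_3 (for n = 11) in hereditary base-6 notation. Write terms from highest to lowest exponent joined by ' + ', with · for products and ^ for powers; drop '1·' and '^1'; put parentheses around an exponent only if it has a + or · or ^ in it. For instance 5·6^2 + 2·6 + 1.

step 0: 11 = 3^2 + 2; sub 4 for 3: 4^2 + 2; = 18; G_1 = 18−1 = 17
step 1: 17 = 4^2 + 1; sub 5 for 4: 5^2 + 1; = 26; G_2 = 26−1 = 25
step 2: 25 = 5^2; sub 6 for 5: 6^2; = 36; G_3 = 36−1 = 35
step 3: 35 = 5·6 + 5; sub 7 for 6: 5·7 + 5; = 40; G_4 = 40−1 = 39

5·6 + 5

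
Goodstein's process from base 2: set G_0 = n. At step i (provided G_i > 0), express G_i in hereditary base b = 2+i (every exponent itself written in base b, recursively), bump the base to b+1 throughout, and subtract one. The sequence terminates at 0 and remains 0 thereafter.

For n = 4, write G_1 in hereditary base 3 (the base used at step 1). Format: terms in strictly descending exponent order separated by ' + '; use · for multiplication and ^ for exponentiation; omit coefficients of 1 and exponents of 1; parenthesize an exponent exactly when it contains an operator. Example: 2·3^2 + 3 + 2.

2·3^2 + 2·3 + 2

4 —HB2→ 2^2 —bump→ 3^3 = 27 —(−1)→ 26
26 —HB3→ 2·3^2 + 2·3 + 2 —bump→ 2·4^2 + 2·4 + 2 = 42 —(−1)→ 41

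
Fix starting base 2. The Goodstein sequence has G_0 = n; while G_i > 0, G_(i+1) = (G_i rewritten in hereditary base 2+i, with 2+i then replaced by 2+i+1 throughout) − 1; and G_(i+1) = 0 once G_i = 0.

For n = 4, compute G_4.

G_0=4  [base 2] 2^2  →[2↦3]→  3^3 = 27  −1 ⇒ G_1=26
G_1=26  [base 3] 2·3^2 + 2·3 + 2  →[3↦4]→  2·4^2 + 2·4 + 2 = 42  −1 ⇒ G_2=41
G_2=41  [base 4] 2·4^2 + 2·4 + 1  →[4↦5]→  2·5^2 + 2·5 + 1 = 61  −1 ⇒ G_3=60
G_3=60  [base 5] 2·5^2 + 2·5  →[5↦6]→  2·6^2 + 2·6 = 84  −1 ⇒ G_4=83
G_4=83  [base 6] 2·6^2 + 6 + 5  →[6↦7]→  2·7^2 + 7 + 5 = 110  −1 ⇒ G_5=109

83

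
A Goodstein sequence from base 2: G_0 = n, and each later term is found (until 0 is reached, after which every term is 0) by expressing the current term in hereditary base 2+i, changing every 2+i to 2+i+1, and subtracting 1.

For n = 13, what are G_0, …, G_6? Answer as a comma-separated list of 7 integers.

13, 108, 1279, 16092, 280711, 5765998, 134219479

i=0: 13 = 2^(2 + 1) + 2^2 + 1 (b=2); 2→3: 3^(3 + 1) + 3^3 + 1 = 109; 109−1 = 108
i=1: 108 = 3^(3 + 1) + 3^3 (b=3); 3→4: 4^(4 + 1) + 4^4 = 1280; 1280−1 = 1279
i=2: 1279 = 4^(4 + 1) + 3·4^3 + 3·4^2 + 3·4 + 3 (b=4); 4→5: 5^(5 + 1) + 3·5^3 + 3·5^2 + 3·5 + 3 = 16093; 16093−1 = 16092
i=3: 16092 = 5^(5 + 1) + 3·5^3 + 3·5^2 + 3·5 + 2 (b=5); 5→6: 6^(6 + 1) + 3·6^3 + 3·6^2 + 3·6 + 2 = 280712; 280712−1 = 280711
i=4: 280711 = 6^(6 + 1) + 3·6^3 + 3·6^2 + 3·6 + 1 (b=6); 6→7: 7^(7 + 1) + 3·7^3 + 3·7^2 + 3·7 + 1 = 5765999; 5765999−1 = 5765998
i=5: 5765998 = 7^(7 + 1) + 3·7^3 + 3·7^2 + 3·7 (b=7); 7→8: 8^(8 + 1) + 3·8^3 + 3·8^2 + 3·8 = 134219480; 134219480−1 = 134219479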